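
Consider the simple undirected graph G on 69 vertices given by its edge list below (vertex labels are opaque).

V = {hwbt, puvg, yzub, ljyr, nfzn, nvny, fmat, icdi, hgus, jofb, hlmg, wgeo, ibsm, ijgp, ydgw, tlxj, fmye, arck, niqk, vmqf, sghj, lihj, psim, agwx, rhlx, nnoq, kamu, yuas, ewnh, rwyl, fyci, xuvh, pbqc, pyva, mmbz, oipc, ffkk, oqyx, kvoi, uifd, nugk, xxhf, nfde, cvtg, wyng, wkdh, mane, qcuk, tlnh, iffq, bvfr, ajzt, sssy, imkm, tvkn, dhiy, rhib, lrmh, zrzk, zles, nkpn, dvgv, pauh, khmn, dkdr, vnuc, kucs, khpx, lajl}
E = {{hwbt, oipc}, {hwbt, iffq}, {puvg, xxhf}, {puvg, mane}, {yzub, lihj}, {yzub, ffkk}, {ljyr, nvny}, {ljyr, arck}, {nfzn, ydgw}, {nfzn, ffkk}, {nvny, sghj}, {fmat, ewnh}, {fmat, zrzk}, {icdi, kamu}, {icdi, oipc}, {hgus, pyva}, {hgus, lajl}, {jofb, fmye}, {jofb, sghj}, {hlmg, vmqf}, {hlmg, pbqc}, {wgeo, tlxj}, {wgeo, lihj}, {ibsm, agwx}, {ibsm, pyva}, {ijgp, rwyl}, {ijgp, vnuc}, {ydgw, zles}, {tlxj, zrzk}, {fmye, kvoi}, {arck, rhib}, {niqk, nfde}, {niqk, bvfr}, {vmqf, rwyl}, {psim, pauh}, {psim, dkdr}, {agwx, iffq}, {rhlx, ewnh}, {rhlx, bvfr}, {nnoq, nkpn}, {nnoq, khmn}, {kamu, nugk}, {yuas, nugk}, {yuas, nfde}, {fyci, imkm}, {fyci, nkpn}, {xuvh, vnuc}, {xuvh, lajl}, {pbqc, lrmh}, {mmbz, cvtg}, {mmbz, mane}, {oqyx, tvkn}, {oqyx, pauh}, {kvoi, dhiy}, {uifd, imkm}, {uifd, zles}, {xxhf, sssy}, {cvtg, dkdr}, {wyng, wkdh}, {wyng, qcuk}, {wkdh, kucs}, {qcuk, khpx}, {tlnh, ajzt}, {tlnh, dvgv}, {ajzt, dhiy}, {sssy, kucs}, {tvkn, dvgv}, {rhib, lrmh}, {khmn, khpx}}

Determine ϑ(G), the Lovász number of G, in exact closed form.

69*cos(pi/69)/(cos(pi/69) + 1)

deg(dvgv) = 2; N(dvgv) = {tlnh, tvkn}.
Vertex arck has 2 neighbors: ljyr, rhib.
N(puvg) = {xxhf, mane}, |N(puvg)| = 2.
Vertex sssy has 2 neighbors: xxhf, kucs.
69-vertex 2-regular graph: this is C_{69}, the 69-cycle.
A has 35 distinct eigenvalues ≈ [2.0, 1.99171, 1.96692, 1.92583, 1.86879, 1.79626, 1.70884, 1.60726, 1.49237, 1.36511, 1.22653, 1.0778, 0.92013, 0.75484, 0.58329, 0.40691, 0.22716, 0.04553, -0.13648, -0.31737, -0.49562, -0.66976, -0.83835, -1.0, -1.15336, -1.29716, -1.43022, -1.55142, -1.65977, -1.75437, -1.83442, -1.89928, -1.9484, -1.98137, -1.99793].
ϑ = −N·λ_min/(λ_max−λ_min) = −69·(-2*cos(pi/69))/(2−(-2*cos(pi/69))) = 69*cos(pi/69)/(cos(pi/69) + 1).
Numerically 34.48211410.
Lovász sandwich 34 ≤ 69*cos(pi/69)/(cos(pi/69) + 1) ≤ 35: both strict.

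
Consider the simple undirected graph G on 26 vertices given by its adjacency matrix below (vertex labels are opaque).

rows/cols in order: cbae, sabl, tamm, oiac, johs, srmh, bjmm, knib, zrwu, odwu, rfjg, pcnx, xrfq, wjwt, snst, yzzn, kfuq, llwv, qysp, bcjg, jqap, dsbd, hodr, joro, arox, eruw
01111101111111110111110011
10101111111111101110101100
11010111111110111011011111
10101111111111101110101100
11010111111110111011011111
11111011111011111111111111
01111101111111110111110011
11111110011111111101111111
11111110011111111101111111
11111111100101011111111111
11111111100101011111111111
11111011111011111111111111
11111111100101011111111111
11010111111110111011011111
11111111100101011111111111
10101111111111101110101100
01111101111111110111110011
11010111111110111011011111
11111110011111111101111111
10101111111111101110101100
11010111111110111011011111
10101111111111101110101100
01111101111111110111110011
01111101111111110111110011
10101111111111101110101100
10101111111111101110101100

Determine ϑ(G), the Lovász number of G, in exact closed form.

Vertex zrwu has 23 neighbors: cbae, sabl, tamm, oiac, johs, srmh, bjmm, odwu, rfjg, pcnx, xrfq, wjwt, snst, yzzn, kfuq, llwv, bcjg, jqap, dsbd, hodr, joro, arox, eruw.
deg(snst) = 22; N(snst) = {cbae, sabl, tamm, oiac, johs, srmh, bjmm, knib, zrwu, pcnx, wjwt, yzzn, kfuq, llwv, qysp, bcjg, jqap, dsbd, hodr, joro, arox, eruw}.
deg(dsbd) = 19; N(dsbd) = {cbae, tamm, johs, srmh, bjmm, knib, zrwu, odwu, rfjg, pcnx, xrfq, wjwt, snst, kfuq, llwv, qysp, jqap, hodr, joro}.
N(hodr) = {sabl, tamm, oiac, johs, srmh, knib, zrwu, odwu, rfjg, pcnx, xrfq, wjwt, snst, yzzn, llwv, qysp, bcjg, jqap, dsbd, arox, eruw}, |N(hodr)| = 21.
G = K_{7,5,5,4,3,2}: α = 7 = χ(Ḡ), so ϑ = 7.
ϑ(G) ≈ 7.00000000.
7 ≤ 7 ≤ 7: collapsed.

7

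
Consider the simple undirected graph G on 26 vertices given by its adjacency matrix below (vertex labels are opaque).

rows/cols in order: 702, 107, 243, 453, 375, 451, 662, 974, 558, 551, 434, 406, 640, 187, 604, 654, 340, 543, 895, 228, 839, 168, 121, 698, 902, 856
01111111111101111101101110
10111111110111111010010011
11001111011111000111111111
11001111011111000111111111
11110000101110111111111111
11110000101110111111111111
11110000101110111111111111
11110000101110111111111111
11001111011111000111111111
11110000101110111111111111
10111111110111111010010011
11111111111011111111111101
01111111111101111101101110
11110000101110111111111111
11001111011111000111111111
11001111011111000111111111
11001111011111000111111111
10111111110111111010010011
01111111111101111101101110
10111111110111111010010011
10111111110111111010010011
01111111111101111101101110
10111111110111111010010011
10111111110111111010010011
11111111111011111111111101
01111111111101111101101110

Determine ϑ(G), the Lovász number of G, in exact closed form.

7

Vertex 107 has 19 neighbors: 702, 243, 453, 375, 451, 662, 974, 558, 551, 406, 640, 187, 604, 654, 340, 895, 168, 902, 856.
Vertex 434 has 19 neighbors: 702, 243, 453, 375, 451, 662, 974, 558, 551, 406, 640, 187, 604, 654, 340, 895, 168, 902, 856.
deg(640) = 21; N(640) = {107, 243, 453, 375, 451, 662, 974, 558, 551, 434, 406, 187, 604, 654, 340, 543, 228, 839, 121, 698, 902}.
Vertex 839 has 19 neighbors: 702, 243, 453, 375, 451, 662, 974, 558, 551, 406, 640, 187, 604, 654, 340, 895, 168, 902, 856.
G = K_{7,6,6,5,2}: α = 7 = χ(Ḡ), so ϑ = 7.
ϑ(G) ≈ 7.00000.
α=7, χ(Ḡ)=7; ϑ=7 lies between (collapsed).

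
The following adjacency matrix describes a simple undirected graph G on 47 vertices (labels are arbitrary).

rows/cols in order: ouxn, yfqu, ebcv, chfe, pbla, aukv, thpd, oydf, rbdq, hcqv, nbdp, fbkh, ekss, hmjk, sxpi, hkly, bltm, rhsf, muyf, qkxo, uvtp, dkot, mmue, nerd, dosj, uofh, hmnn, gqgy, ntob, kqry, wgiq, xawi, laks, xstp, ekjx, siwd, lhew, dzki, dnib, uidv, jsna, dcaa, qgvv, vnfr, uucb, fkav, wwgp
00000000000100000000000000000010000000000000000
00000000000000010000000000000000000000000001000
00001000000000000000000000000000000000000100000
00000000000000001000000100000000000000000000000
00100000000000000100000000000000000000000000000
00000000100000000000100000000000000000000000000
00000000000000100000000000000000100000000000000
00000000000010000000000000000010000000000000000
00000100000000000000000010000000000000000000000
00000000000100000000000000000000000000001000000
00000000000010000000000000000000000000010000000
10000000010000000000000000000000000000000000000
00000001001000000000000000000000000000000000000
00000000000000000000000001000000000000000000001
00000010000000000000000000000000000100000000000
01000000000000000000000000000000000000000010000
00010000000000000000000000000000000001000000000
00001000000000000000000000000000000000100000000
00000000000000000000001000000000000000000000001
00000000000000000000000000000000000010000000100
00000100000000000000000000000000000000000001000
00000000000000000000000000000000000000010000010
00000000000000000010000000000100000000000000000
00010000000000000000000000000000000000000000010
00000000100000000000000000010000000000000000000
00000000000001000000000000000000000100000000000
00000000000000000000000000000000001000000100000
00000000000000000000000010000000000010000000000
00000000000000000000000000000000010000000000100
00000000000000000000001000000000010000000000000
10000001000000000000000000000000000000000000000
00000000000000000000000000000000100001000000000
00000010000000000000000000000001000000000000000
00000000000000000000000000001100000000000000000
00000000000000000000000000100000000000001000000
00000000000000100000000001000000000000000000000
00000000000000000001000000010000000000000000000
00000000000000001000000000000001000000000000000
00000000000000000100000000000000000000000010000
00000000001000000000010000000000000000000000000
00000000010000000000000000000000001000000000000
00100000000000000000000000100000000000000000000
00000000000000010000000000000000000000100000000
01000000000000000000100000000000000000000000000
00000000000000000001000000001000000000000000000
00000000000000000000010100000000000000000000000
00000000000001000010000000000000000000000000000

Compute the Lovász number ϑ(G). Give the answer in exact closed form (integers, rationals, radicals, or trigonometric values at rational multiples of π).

47*cos(pi/47)/(cos(pi/47) + 1)

N(thpd) = {sxpi, laks}, |N(thpd)| = 2.
deg(ouxn) = 2; N(ouxn) = {fbkh, wgiq}.
N(hkly) = {yfqu, qgvv}, |N(hkly)| = 2.
deg(ebcv) = 2; N(ebcv) = {pbla, dcaa}.
Regular of degree 2 on 47 vertices: connected 2-regular on 47 ⇒ C_{47}.
spec(A) ≈ [2.0, 1.982155, 1.928938, 1.8413, 1.720803, 1.569599, 1.390385, 1.186359, 0.961164, 0.718816, 0.46364, 0.200191, -0.06683, -0.332659, -0.592551, -0.84187, -1.076165, -1.291256, -1.483304, -1.648883, -1.785038, -1.889338, -1.959923, -1.995534] (distinct, 6 d.p.).
Lovász: ϑ = −47(-2*cos(pi/47))/(2+-(-1)*2*cos(pi/47)) = 47*cos(pi/47)/(cos(pi/47) + 1).
≈ 23.47373149 (to 8 d.p.).
Sandwich: α(G)=23 ≤ ϑ(G)=47*cos(pi/47)/(cos(pi/47) + 1) ≤ χ(Ḡ)=24 (both strict).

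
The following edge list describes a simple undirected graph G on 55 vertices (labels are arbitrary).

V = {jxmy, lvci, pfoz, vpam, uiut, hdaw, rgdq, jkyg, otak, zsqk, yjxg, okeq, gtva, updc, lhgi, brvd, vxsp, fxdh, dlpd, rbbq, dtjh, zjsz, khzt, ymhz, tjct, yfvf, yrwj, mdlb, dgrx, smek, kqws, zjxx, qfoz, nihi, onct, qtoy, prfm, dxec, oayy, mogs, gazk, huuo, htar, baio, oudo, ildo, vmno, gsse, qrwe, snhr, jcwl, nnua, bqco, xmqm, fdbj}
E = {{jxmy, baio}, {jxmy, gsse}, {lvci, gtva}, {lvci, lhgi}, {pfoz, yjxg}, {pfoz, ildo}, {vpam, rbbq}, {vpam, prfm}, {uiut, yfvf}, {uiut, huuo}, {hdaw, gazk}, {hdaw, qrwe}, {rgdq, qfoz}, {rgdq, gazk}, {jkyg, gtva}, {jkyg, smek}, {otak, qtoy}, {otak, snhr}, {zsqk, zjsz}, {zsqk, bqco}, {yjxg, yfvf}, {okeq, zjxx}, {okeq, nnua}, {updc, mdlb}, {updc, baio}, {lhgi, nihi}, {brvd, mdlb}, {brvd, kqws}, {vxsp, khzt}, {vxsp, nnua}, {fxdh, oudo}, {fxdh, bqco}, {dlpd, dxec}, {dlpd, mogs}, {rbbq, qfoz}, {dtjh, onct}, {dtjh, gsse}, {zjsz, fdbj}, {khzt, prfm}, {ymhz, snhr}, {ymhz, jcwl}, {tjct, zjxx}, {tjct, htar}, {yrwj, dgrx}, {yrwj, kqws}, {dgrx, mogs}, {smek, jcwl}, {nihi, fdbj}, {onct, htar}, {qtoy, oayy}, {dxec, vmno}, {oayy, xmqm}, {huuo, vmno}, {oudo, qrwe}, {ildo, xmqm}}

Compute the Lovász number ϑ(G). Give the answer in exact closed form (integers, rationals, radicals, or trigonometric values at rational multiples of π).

55*cos(pi/55)/(cos(pi/55) + 1)

Vertex rbbq has 2 neighbors: vpam, qfoz.
deg(vxsp) = 2; N(vxsp) = {khzt, nnua}.
deg(khzt) = 2; N(khzt) = {vxsp, prfm}.
deg(yjxg) = 2; N(yjxg) = {pfoz, yfvf}.
Every vertex has degree 2 (N=55); a single 55-cycle (edge-transitive).
spec(A) ≈ [2.0, 1.987, 1.948, 1.8837, 1.7948, 1.6825, 1.5483, 1.3939, 1.2213, 1.0328, 0.8308, 0.618, 0.3972, 0.1712, -0.0571, -0.2846, -0.5084, -0.7256, -0.9333, -1.1289, -1.3097, -1.4735, -1.618, -1.7415, -1.8422, -1.919, -1.9707, -1.9967] (distinct, 4 d.p.).
ϑ = −N·λ_min/(λ_max−λ_min) = −55·(-2*cos(pi/55))/(2−(-2*cos(pi/55))) = 55*cos(pi/55)/(cos(pi/55) + 1).
= 27.477557… (decimal).
Check 27 ≤ 55*cos(pi/55)/(cos(pi/55) + 1) ≤ 28: both strict.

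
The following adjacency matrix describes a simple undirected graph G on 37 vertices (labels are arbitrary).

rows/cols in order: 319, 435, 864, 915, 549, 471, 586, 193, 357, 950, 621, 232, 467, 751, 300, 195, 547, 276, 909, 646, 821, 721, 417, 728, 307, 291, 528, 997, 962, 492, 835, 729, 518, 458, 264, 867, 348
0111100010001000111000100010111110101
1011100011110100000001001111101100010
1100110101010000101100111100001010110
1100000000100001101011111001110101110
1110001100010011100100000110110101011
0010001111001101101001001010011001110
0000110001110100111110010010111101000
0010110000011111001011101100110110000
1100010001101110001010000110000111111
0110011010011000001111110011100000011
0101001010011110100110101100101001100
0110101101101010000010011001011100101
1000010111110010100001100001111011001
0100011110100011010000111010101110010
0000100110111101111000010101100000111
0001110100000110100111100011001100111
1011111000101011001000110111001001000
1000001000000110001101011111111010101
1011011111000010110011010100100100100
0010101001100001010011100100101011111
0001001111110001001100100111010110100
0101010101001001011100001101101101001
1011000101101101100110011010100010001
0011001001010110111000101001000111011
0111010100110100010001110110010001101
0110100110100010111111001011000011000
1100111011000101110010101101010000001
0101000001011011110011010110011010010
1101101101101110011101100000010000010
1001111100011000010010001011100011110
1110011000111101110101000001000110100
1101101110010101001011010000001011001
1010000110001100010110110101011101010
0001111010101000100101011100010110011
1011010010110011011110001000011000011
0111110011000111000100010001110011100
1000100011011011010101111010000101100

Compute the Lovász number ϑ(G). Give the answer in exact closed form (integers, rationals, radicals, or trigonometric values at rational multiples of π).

N(467) = {319, 471, 193, 357, 950, 621, 232, 300, 547, 721, 417, 997, 962, 492, 835, 518, 458, 348}, |N(467)| = 18.
N(458) = {915, 549, 471, 586, 357, 621, 467, 547, 646, 721, 728, 307, 291, 492, 729, 518, 867, 348}, |N(458)| = 18.
N(492) = {319, 915, 549, 471, 586, 193, 232, 467, 276, 821, 307, 528, 997, 962, 518, 458, 264, 867}, |N(492)| = 18.
deg(276) = 18; N(276) = {319, 586, 751, 300, 909, 646, 721, 728, 307, 291, 528, 997, 962, 492, 835, 518, 264, 348}.
37-vertex 18-regular graph: SR(37,18,8,9) — a Paley graph.
A has 3 distinct eigenvalues ≈ [18.0, 2.541381, -3.541381].
Lovász: ϑ = −37(-sqrt(37)/2 - 1/2)/(18+-(-sqrt(37)/2 - 1/2)) = sqrt(37).
Numerically 6.08276253.

sqrt(37)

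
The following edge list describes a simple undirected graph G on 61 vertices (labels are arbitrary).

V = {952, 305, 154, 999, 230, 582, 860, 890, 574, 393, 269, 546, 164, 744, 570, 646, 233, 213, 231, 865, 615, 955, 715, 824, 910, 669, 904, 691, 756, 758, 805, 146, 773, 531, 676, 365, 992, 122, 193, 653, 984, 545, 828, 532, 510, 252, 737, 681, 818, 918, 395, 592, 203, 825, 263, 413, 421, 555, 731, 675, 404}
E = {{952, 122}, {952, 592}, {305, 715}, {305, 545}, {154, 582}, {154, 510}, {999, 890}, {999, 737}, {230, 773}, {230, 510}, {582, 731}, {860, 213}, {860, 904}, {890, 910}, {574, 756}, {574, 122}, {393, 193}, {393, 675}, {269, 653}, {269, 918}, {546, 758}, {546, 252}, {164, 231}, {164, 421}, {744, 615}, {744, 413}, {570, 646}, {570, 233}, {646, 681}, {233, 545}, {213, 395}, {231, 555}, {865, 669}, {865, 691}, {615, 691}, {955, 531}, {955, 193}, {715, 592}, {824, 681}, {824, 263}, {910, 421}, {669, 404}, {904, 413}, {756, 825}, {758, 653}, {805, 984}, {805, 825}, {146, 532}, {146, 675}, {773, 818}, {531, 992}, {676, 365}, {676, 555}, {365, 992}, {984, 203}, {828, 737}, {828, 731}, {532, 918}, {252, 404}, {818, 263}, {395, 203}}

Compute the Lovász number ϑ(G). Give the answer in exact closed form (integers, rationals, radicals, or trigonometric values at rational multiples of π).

deg(592) = 2; N(592) = {952, 715}.
deg(984) = 2; N(984) = {805, 203}.
Vertex 574 has 2 neighbors: 756, 122.
deg(691) = 2; N(691) = {865, 615}.
Every vertex has degree 2 (N=61); a single 61-cycle (edge-transitive).
A has 31 distinct eigenvalues ≈ [2.0, 1.9894, 1.957711, 1.905271, 1.832634, 1.74057, 1.630057, 1.502264, 1.358547, 1.200429, 1.029586, 0.847829, 0.657085, 0.459375, 0.256797, 0.051496, -0.154351, -0.358562, -0.558971, -0.753456, -0.939953, -1.116487, -1.281186, -1.432304, -1.56824, -1.687551, -1.788974, -1.871434, -1.934055, -1.976176, -1.997348].
With N=61: ϑ(G) = 61·(-(-1)*2*cos(pi/61))/(2−(-2*cos(pi/61))) = 61*cos(pi/61)/(cos(pi/61) + 1).
ϑ(G) ≈ 30.479766.
30 ≤ 61*cos(pi/61)/(cos(pi/61) + 1) ≤ 31: both strict.

61*cos(pi/61)/(cos(pi/61) + 1)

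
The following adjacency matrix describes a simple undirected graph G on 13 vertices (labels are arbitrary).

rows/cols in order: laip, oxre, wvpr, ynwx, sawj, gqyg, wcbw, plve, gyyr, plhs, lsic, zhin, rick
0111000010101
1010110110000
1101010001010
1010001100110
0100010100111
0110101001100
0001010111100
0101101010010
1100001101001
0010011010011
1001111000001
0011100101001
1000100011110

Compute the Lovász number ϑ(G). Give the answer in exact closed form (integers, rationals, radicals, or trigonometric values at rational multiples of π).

sqrt(13)

Vertex wvpr has 6 neighbors: laip, oxre, ynwx, gqyg, plhs, zhin.
deg(sawj) = 6; N(sawj) = {oxre, gqyg, plve, lsic, zhin, rick}.
N(plhs) = {wvpr, gqyg, wcbw, gyyr, zhin, rick}, |N(plhs)| = 6.
N(oxre) = {laip, wvpr, sawj, gqyg, plve, gyyr}, |N(oxre)| = 6.
G on 13 vertices is 6-regular; SR(13,6,2,3) — a Paley graph.
The 3 distinct eigenvalues: [6.0, 1.302776, -2.302776].
Lovász: ϑ = −13(-sqrt(13)/2 - 1/2)/(6+-(-sqrt(13)/2 - 1/2)) = sqrt(13).
ϑ(G) ≈ 3.60555128.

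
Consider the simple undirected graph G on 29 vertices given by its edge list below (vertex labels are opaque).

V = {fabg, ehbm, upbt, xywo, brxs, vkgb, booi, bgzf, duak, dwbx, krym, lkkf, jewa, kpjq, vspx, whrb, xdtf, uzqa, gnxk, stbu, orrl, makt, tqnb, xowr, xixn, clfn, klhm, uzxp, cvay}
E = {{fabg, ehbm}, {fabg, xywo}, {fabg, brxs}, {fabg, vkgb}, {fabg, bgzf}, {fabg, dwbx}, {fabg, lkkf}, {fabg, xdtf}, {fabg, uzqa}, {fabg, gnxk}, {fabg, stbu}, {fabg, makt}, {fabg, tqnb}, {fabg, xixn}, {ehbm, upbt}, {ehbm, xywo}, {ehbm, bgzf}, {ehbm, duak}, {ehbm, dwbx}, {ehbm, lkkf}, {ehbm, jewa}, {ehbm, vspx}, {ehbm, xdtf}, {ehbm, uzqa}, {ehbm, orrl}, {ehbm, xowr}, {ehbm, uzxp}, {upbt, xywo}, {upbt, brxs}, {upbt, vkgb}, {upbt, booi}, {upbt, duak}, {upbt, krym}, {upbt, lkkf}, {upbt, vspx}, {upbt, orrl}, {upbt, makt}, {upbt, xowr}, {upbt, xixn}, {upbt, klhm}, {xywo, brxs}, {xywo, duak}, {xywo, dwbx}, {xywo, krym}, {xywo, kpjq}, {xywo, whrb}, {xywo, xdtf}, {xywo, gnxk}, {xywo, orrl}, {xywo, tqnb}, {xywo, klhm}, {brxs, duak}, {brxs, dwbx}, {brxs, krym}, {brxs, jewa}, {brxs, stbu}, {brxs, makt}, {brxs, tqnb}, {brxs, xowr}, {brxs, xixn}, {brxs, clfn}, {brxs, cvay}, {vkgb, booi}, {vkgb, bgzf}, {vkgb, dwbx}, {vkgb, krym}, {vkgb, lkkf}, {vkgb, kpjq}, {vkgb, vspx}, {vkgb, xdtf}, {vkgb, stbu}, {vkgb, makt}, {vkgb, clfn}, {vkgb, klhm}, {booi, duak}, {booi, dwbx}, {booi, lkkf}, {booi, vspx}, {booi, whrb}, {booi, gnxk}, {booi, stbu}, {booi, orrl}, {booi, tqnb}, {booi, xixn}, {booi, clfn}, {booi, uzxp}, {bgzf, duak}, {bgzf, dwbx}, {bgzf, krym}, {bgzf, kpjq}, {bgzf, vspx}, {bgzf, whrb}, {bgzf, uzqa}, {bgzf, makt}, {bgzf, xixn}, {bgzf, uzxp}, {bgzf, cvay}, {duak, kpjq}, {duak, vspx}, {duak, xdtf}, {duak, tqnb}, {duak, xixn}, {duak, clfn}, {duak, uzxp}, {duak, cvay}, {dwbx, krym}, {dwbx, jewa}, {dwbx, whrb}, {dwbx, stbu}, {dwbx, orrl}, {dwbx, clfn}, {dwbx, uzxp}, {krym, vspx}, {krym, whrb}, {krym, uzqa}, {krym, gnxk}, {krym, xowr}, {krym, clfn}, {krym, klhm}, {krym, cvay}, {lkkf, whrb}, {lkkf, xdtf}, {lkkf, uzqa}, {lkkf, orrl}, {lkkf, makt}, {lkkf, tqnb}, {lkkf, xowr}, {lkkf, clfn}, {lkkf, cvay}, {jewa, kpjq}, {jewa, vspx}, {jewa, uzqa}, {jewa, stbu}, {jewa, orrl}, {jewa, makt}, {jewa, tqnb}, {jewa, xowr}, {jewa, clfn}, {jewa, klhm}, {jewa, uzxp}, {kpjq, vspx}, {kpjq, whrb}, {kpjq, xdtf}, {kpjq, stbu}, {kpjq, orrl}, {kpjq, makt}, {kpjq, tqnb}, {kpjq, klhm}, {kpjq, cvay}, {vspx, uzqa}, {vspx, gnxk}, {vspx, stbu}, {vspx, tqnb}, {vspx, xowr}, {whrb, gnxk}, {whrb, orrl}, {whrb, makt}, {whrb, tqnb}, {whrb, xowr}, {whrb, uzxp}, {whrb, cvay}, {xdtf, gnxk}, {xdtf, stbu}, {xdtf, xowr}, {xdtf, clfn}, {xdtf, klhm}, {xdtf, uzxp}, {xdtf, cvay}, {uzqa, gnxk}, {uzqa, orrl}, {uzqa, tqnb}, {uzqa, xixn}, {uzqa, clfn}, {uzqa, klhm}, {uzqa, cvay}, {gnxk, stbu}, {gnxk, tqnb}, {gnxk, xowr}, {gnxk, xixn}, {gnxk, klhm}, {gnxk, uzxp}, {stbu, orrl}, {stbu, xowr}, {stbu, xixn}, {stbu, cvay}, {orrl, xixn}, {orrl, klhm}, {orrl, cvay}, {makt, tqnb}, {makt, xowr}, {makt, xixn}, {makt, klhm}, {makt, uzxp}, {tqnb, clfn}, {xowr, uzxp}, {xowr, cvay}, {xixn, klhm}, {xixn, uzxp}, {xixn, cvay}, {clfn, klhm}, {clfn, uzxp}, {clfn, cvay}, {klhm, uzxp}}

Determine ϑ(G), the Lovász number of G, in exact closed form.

sqrt(29)

deg(fabg) = 14; N(fabg) = {ehbm, xywo, brxs, vkgb, bgzf, dwbx, lkkf, xdtf, uzqa, gnxk, stbu, makt, tqnb, xixn}.
N(tqnb) = {fabg, xywo, brxs, booi, duak, lkkf, jewa, kpjq, vspx, whrb, uzqa, gnxk, makt, clfn}, |N(tqnb)| = 14.
N(duak) = {ehbm, upbt, xywo, brxs, booi, bgzf, kpjq, vspx, xdtf, tqnb, xixn, clfn, uzxp, cvay}, |N(duak)| = 14.
deg(klhm) = 14; N(klhm) = {upbt, xywo, vkgb, krym, jewa, kpjq, xdtf, uzqa, gnxk, orrl, makt, xixn, clfn, uzxp}.
G on 29 vertices is 14-regular; SR(29,14,6,7) — a Paley graph.
The 3 distinct eigenvalues: [14.0, 2.1926, -3.1926].
Lovász (edge-transitive): ϑ = −29·(-sqrt(29)/2 - 1/2)/((14)−(-sqrt(29)/2 - 1/2)) = sqrt(29).
= 5.3852… (decimal).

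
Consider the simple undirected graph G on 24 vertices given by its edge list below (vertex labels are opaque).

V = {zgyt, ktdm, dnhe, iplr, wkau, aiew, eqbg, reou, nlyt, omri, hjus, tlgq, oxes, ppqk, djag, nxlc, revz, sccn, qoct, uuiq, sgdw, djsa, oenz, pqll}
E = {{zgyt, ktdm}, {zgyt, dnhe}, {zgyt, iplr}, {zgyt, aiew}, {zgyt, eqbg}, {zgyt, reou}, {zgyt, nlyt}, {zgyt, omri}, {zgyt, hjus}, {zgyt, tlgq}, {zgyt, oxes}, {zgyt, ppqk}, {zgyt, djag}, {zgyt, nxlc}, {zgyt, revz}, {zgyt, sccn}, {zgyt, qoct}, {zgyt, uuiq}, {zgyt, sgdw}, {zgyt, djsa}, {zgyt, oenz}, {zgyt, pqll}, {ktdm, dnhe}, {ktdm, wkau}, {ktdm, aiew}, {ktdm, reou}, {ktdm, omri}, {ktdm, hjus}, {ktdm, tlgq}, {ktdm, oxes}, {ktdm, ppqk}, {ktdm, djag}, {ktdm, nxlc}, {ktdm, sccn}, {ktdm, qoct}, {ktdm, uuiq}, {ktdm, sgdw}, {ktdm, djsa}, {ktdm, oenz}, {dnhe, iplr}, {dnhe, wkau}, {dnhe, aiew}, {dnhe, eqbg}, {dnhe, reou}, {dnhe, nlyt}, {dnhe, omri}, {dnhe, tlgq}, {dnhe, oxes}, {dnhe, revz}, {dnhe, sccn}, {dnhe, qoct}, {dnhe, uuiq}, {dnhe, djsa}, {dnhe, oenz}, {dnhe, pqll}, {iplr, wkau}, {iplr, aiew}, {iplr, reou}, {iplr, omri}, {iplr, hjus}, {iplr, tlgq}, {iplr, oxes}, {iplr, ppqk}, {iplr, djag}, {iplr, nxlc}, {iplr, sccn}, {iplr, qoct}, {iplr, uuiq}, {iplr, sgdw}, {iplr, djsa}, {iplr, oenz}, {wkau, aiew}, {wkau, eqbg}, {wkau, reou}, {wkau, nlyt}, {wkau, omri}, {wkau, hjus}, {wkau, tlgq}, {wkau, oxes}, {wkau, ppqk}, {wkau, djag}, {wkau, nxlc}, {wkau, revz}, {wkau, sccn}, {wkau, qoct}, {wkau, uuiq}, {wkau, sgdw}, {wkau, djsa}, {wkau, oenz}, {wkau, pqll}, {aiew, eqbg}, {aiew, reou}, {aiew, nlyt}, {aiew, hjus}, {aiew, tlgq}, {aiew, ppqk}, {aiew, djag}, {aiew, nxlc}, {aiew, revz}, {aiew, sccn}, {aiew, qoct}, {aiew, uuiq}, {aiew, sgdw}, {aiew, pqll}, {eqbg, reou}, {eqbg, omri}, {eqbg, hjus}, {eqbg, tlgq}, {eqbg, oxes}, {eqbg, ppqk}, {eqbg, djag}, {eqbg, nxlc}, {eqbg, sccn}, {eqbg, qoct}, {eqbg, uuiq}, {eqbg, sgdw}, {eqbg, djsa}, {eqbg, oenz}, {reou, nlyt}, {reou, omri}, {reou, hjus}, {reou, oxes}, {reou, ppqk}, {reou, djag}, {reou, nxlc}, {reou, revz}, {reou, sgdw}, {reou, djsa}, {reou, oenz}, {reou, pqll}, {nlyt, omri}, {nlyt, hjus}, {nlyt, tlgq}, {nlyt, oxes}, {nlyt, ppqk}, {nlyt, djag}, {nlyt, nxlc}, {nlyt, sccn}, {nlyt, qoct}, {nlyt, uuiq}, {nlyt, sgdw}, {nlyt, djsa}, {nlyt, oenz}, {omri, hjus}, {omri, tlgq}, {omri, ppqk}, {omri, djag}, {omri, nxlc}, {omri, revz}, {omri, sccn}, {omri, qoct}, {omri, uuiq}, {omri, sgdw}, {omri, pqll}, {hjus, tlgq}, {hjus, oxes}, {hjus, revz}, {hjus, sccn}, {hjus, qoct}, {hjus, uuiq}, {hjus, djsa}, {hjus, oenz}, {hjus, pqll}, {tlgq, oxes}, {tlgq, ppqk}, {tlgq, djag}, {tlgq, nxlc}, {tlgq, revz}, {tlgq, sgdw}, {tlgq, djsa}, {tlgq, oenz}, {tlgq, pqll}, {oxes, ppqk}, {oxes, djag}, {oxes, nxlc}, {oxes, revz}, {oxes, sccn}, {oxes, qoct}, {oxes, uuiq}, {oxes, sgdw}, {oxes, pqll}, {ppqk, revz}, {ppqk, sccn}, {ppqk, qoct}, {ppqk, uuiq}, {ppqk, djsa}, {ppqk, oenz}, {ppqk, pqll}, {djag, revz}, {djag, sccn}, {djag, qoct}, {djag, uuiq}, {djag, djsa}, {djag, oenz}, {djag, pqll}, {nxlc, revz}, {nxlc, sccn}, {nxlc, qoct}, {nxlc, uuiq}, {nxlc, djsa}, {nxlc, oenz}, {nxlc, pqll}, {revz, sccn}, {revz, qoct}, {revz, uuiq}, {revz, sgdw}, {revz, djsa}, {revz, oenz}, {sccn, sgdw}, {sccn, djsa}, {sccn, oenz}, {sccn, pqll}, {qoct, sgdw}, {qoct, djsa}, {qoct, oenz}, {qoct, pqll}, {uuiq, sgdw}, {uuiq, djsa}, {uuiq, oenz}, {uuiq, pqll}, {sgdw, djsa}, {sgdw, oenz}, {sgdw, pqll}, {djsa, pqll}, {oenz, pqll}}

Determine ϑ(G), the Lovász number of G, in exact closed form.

deg(tlgq) = 19; N(tlgq) = {zgyt, ktdm, dnhe, iplr, wkau, aiew, eqbg, nlyt, omri, hjus, oxes, ppqk, djag, nxlc, revz, sgdw, djsa, oenz, pqll}.
Vertex eqbg has 18 neighbors: zgyt, dnhe, wkau, aiew, reou, omri, hjus, tlgq, oxes, ppqk, djag, nxlc, sccn, qoct, uuiq, sgdw, djsa, oenz.
Vertex djsa has 19 neighbors: zgyt, ktdm, dnhe, iplr, wkau, eqbg, reou, nlyt, hjus, tlgq, ppqk, djag, nxlc, revz, sccn, qoct, uuiq, sgdw, pqll.
deg(nxlc) = 18; N(nxlc) = {zgyt, ktdm, iplr, wkau, aiew, eqbg, reou, nlyt, omri, tlgq, oxes, revz, sccn, qoct, uuiq, djsa, oenz, pqll}.
5 parts of sizes [6, 6, 5, 5, 2]; α(G) = 6 = ϑ (perfect).
Numerically 6.0000.
6 ≤ 6 ≤ 6: collapsed.

6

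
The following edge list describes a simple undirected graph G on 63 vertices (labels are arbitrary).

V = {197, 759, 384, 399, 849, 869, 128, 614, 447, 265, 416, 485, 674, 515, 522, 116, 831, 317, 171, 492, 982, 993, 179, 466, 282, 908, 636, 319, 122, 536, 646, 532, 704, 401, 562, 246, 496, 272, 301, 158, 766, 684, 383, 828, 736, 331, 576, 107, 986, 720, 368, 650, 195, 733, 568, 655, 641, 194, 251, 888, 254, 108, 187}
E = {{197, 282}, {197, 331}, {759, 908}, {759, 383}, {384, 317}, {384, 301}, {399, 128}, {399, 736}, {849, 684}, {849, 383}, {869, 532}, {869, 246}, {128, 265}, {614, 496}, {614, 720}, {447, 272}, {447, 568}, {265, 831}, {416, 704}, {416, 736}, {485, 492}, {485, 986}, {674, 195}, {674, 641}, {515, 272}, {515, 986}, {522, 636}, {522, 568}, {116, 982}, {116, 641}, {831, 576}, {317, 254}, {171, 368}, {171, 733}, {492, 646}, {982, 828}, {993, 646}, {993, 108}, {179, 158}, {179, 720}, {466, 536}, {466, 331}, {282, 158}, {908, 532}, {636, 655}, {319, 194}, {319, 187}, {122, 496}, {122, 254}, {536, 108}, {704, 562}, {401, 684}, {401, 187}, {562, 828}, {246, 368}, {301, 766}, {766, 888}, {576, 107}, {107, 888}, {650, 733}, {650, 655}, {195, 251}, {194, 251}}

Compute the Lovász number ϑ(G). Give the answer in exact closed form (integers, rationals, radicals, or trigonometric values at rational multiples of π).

Vertex 122 has 2 neighbors: 496, 254.
N(515) = {272, 986}, |N(515)| = 2.
deg(179) = 2; N(179) = {158, 720}.
deg(254) = 2; N(254) = {317, 122}.
Regular of degree 2 on 63 vertices: a single 63-cycle (edge-transitive).
The 32 distinct eigenvalues: [2.0, 1.99006, 1.96034, 1.91115, 1.84295, 1.75644, 1.65248, 1.53209, 1.39647, 1.24698, 1.08509, 0.91242, 0.73068, 0.54168, 0.3473, 0.14946, -0.04986, -0.24869, -0.44504, -0.63697, -0.82257, -1.0, -1.16749, -1.32337, -1.4661, -1.59427, -1.70658, -1.80194, -1.87939, -1.93815, -1.97766, -1.99751].
With N=63: ϑ(G) = 63·(-(-1)*2*cos(pi/63))/(2−(-2*cos(pi/63))) = 63*cos(pi/63)/(cos(pi/63) + 1).
= 31.4804093… (decimal).
α=31, χ(Ḡ)=32; ϑ=63*cos(pi/63)/(cos(pi/63) + 1) lies between (both strict).

63*cos(pi/63)/(cos(pi/63) + 1)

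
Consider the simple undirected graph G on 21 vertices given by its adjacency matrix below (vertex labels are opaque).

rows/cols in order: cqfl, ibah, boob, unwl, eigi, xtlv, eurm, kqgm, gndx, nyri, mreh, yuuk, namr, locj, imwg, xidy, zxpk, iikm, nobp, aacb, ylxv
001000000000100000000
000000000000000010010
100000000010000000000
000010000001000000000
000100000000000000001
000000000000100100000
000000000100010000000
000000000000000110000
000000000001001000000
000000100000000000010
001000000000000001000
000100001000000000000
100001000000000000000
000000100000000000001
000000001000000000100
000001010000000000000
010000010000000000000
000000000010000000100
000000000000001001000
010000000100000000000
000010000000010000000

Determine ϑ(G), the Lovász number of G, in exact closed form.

21*cos(pi/21)/(cos(pi/21) + 1)

Vertex zxpk has 2 neighbors: ibah, kqgm.
deg(locj) = 2; N(locj) = {eurm, ylxv}.
deg(cqfl) = 2; N(cqfl) = {boob, namr}.
deg(eurm) = 2; N(eurm) = {nyri, locj}.
deg(v) = 2 for all v (|V|=21); a single 21-cycle (edge-transitive).
The 11 distinct eigenvalues: [2.0, 1.91115, 1.65248, 1.24698, 0.73068, 0.14946, -0.44504, -1.0, -1.4661, -1.80194, -1.97766].
−21·(-2*cos(pi/21)) / ((2)−(-2*cos(pi/21))) = 21*cos(pi/21)/(cos(pi/21) + 1) = ϑ(G).
= 10.4410325… (decimal).
Check 10 ≤ 21*cos(pi/21)/(cos(pi/21) + 1) ≤ 11: both strict.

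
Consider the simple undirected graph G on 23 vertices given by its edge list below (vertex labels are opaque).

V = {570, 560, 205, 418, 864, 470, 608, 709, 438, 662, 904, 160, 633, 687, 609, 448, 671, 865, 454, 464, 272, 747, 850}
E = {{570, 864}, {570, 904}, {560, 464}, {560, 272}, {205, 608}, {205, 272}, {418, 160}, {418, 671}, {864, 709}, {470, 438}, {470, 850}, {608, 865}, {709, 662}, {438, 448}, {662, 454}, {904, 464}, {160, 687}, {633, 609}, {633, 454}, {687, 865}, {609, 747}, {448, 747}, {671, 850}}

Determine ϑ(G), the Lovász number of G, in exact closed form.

23*cos(pi/23)/(cos(pi/23) + 1)

deg(850) = 2; N(850) = {470, 671}.
N(608) = {205, 865}, |N(608)| = 2.
Vertex 671 has 2 neighbors: 418, 850.
N(560) = {464, 272}, |N(560)| = 2.
23-vertex 2-regular graph: a single 23-cycle (edge-transitive).
Distinct eigenvalues (to 5 d.p.): [2.0, 1.92583, 1.70884, 1.36511, 0.92013, 0.40691, -0.13648, -0.66976, -1.15336, -1.55142, -1.83442, -1.98137].
With N=23: ϑ(G) = 23·(-(-1)*2*cos(pi/23))/(2−(-2*cos(pi/23))) = 23*cos(pi/23)/(cos(pi/23) + 1).
Numerically 11.4461936.
Check 11 ≤ 23*cos(pi/23)/(cos(pi/23) + 1) ≤ 12: both strict.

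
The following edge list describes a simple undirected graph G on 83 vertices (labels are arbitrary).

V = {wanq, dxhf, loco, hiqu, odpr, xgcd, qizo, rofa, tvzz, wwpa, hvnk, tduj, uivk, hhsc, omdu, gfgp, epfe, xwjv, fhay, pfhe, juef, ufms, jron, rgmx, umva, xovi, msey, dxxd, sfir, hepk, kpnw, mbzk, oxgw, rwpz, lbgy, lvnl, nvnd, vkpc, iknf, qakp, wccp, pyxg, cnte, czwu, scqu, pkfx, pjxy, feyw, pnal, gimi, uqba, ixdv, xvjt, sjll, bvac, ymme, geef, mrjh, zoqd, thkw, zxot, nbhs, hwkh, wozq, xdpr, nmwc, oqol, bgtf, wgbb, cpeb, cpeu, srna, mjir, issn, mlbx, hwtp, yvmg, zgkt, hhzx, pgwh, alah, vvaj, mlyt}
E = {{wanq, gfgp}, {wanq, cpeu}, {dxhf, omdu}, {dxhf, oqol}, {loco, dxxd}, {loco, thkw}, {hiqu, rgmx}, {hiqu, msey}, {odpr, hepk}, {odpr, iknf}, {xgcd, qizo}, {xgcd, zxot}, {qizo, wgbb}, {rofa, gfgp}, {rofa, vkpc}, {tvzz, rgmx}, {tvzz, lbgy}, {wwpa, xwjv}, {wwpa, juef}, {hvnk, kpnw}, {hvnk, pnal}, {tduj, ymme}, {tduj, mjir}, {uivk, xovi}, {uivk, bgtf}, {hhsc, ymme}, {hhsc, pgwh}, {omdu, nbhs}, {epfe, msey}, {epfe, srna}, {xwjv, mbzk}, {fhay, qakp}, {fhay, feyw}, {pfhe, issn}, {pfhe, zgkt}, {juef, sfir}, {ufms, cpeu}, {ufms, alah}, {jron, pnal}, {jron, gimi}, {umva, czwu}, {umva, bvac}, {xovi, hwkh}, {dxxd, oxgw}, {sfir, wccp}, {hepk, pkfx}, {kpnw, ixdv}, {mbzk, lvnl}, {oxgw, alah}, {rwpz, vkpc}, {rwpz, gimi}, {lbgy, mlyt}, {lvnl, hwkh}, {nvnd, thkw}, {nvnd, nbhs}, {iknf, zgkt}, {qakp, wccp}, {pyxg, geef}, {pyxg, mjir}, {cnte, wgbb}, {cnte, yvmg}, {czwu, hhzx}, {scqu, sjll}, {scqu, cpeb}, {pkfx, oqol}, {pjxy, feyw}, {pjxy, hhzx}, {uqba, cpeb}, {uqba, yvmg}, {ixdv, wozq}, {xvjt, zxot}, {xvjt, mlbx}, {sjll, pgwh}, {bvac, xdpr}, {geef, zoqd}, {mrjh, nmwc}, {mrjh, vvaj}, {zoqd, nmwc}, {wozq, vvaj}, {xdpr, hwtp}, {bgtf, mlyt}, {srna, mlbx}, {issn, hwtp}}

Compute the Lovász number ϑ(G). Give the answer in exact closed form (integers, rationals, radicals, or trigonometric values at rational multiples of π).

N(tvzz) = {rgmx, lbgy}, |N(tvzz)| = 2.
deg(pgwh) = 2; N(pgwh) = {hhsc, sjll}.
deg(uivk) = 2; N(uivk) = {xovi, bgtf}.
deg(gimi) = 2; N(gimi) = {jron, rwpz}.
Regular of degree 2 on 83 vertices: this is C_{83}, the 83-cycle.
Distinct eigenvalues (to 4 d.p.): [2.0, 1.9943, 1.9771, 1.9486, 1.909, 1.8584, 1.7972, 1.7257, 1.6443, 1.5535, 1.4538, 1.3457, 1.23, 1.1072, 0.9781, 0.8433, 0.7038, 0.5602, 0.4134, 0.2642, 0.1135, -0.0378, -0.189, -0.339, -0.4871, -0.6324, -0.7741, -0.9114, -1.0434, -1.1694, -1.2888, -1.4008, -1.5047, -1.6001, -1.6862, -1.7627, -1.8291, -1.8851, -1.9302, -1.9643, -1.9871, -1.9986].
Lovász: ϑ = −83(-2*cos(pi/83))/(2+-(-1)*2*cos(pi/83)) = 83*cos(pi/83)/(cos(pi/83) + 1).
ϑ(G) ≈ 41.48513.
Sandwich: α(G)=41 ≤ ϑ(G)=83*cos(pi/83)/(cos(pi/83) + 1) ≤ χ(Ḡ)=42 (both strict).

83*cos(pi/83)/(cos(pi/83) + 1)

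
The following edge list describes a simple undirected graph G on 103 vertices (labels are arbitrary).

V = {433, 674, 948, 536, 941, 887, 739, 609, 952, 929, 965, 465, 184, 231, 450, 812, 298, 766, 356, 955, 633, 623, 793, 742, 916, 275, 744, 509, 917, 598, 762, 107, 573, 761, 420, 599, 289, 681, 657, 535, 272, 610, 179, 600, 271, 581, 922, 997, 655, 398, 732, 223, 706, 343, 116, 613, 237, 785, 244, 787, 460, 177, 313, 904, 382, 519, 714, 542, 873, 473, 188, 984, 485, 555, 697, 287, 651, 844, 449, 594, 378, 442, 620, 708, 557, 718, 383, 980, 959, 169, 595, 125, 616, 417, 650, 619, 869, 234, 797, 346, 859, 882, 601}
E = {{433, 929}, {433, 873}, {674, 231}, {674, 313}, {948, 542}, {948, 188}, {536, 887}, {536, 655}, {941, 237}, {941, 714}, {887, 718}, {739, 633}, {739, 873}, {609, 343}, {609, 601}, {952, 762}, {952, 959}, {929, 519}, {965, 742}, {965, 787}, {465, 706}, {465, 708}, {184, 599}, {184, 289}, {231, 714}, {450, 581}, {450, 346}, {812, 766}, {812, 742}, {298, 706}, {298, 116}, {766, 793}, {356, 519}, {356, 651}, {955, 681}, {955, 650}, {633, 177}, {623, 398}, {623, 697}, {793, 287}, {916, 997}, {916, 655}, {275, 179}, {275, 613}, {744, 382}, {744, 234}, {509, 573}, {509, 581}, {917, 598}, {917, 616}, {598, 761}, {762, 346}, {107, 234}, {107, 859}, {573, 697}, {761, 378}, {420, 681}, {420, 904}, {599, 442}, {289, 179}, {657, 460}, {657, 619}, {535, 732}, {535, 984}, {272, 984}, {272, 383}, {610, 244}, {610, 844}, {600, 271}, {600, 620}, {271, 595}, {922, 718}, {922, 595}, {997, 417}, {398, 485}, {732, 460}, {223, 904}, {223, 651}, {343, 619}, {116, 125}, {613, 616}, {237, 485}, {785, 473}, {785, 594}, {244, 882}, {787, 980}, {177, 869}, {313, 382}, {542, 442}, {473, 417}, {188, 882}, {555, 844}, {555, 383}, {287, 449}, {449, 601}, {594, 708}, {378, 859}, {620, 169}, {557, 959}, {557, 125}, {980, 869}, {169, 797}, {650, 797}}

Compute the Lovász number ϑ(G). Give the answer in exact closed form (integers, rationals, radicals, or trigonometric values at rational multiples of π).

N(519) = {929, 356}, |N(519)| = 2.
deg(557) = 2; N(557) = {959, 125}.
N(984) = {535, 272}, |N(984)| = 2.
Vertex 948 has 2 neighbors: 542, 188.
deg(v) = 2 for all v (|V|=103); the odd cycle C_{103}.
The 52 distinct eigenvalues: [2.0, 1.99628, 1.98513, 1.9666, 1.94076, 1.90769, 1.86752, 1.82041, 1.76653, 1.70608, 1.63928, 1.56638, 1.48765, 1.40339, 1.31391, 1.21954, 1.12063, 1.01756, 0.9107, 0.80045, 0.68722, 0.57144, 0.45353, 0.33394, 0.2131, 0.09147, -0.0305, -0.15236, -0.27365, -0.39392, -0.51273, -0.62963, -0.74418, -0.85597, -0.96458, -1.06959, -1.17063, -1.26731, -1.35928, -1.44619, -1.52772, -1.60357, -1.67345, -1.73711, -1.79431, -1.84483, -1.88849, -1.92512, -1.95459, -1.97679, -1.99163, -1.99907].
Lovász: ϑ = −103(-2*cos(pi/103))/(2+-(-1)*2*cos(pi/103)) = 103*cos(pi/103)/(cos(pi/103) + 1).
Numerically 51.4880.
51 ≤ 103*cos(pi/103)/(cos(pi/103) + 1) ≤ 52: both strict.

103*cos(pi/103)/(cos(pi/103) + 1)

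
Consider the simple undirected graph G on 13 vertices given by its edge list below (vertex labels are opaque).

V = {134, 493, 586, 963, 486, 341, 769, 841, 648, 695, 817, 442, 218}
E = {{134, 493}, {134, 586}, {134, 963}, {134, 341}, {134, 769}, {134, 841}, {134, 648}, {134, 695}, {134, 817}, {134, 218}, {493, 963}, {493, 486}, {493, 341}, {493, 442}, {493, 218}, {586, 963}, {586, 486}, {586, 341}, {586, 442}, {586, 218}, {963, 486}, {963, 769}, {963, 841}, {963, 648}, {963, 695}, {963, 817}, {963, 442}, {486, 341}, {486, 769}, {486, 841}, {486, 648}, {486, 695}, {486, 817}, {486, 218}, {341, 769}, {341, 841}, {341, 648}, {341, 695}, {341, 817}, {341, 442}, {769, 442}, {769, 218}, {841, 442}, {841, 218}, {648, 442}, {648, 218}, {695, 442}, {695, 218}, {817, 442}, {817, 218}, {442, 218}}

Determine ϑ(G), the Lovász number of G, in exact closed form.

7

N(218) = {134, 493, 586, 486, 769, 841, 648, 695, 817, 442}, |N(218)| = 10.
Vertex 134 has 10 neighbors: 493, 586, 963, 341, 769, 841, 648, 695, 817, 218.
deg(817) = 6; N(817) = {134, 963, 486, 341, 442, 218}.
Vertex 486 has 10 neighbors: 493, 586, 963, 341, 769, 841, 648, 695, 817, 218.
Complete 3-partite, parts [7, 3, 3]: perfect, ϑ = α = 7.
ϑ(G) ≈ 7.00000.
Lovász sandwich 7 ≤ 7 ≤ 7: collapsed.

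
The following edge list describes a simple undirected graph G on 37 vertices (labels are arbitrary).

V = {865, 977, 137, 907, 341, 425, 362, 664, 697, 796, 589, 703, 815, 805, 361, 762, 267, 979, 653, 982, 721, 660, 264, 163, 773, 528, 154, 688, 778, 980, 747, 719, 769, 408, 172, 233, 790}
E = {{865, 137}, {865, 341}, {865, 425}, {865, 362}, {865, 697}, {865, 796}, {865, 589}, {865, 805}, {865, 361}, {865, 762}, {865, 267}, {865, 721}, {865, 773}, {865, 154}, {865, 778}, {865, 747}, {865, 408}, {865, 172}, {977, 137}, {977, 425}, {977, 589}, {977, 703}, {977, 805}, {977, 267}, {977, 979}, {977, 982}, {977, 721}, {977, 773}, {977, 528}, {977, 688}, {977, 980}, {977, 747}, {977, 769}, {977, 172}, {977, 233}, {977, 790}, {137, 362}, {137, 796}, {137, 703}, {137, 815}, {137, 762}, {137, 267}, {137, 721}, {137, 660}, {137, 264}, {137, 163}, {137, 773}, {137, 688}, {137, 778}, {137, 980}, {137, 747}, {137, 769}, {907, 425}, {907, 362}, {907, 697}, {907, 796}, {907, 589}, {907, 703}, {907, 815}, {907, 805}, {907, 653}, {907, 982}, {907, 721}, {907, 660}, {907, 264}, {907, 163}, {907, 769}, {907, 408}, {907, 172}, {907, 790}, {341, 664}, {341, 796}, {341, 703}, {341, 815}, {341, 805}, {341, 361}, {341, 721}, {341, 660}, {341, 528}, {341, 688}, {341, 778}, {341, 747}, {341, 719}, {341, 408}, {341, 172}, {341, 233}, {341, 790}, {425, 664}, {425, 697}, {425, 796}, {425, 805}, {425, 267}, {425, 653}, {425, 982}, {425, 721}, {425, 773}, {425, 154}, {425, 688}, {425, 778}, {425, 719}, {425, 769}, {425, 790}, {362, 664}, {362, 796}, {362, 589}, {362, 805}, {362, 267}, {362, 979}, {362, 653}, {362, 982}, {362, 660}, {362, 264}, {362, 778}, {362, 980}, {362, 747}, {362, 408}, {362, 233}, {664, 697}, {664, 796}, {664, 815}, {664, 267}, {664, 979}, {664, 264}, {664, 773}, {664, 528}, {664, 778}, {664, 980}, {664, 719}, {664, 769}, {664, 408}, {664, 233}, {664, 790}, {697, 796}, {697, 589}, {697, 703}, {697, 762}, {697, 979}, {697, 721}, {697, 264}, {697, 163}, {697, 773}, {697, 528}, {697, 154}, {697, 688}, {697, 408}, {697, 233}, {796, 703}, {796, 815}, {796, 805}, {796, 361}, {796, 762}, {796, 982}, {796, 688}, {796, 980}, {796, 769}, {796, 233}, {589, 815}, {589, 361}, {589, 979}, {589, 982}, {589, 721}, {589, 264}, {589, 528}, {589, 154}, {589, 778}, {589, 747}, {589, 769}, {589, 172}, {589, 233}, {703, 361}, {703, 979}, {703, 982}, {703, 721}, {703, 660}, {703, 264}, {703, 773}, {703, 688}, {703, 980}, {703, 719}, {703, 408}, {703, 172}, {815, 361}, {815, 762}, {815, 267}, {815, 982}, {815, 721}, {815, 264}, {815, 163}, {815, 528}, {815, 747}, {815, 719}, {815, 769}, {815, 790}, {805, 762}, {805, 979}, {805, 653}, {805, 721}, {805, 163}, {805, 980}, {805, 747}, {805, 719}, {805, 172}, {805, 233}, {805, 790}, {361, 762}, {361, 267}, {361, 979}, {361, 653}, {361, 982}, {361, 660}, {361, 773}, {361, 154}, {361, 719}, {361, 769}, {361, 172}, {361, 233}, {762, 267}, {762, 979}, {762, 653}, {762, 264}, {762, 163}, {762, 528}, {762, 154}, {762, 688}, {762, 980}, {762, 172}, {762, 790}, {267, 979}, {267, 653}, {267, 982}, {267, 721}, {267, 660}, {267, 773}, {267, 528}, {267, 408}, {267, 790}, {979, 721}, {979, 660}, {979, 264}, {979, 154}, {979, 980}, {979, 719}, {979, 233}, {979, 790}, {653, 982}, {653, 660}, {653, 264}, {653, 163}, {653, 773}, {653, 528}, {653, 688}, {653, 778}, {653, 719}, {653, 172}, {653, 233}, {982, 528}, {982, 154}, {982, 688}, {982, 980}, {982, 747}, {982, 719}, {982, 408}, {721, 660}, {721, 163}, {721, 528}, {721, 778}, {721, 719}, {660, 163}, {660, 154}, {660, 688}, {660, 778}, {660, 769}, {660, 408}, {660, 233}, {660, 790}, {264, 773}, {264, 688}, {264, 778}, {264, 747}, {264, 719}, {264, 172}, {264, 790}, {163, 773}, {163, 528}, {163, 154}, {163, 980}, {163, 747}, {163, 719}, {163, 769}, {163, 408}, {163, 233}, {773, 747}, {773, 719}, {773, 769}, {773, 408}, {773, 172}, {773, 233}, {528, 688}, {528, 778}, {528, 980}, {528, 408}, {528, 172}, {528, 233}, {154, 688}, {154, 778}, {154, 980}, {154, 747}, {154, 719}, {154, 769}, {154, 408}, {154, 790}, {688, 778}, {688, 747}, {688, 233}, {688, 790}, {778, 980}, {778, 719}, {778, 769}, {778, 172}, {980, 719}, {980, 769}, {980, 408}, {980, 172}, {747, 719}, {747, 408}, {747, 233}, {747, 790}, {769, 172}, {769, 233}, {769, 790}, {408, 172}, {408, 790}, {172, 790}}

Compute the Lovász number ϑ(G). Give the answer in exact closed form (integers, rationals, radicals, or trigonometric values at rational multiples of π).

sqrt(37)

deg(805) = 18; N(805) = {865, 977, 907, 341, 425, 362, 796, 762, 979, 653, 721, 163, 980, 747, 719, 172, 233, 790}.
N(982) = {977, 907, 425, 362, 796, 589, 703, 815, 361, 267, 653, 528, 154, 688, 980, 747, 719, 408}, |N(982)| = 18.
deg(361) = 18; N(361) = {865, 341, 796, 589, 703, 815, 762, 267, 979, 653, 982, 660, 773, 154, 719, 769, 172, 233}.
Vertex 408 has 18 neighbors: 865, 907, 341, 362, 664, 697, 703, 267, 982, 660, 163, 773, 528, 154, 980, 747, 172, 790.
deg(v) = 18 for all v (|V|=37); strongly regular (37,18,8,9).
A has 3 distinct eigenvalues ≈ [18.0, 2.541381, -3.541381].
Lovász (edge-transitive): ϑ = −37·(-sqrt(37)/2 - 1/2)/((18)−(-sqrt(37)/2 - 1/2)) = sqrt(37).
≈ 6.08276 (to 5 d.p.).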